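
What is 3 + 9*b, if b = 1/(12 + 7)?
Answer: 66/19 ≈ 3.4737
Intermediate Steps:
b = 1/19 ≈ 0.052632
3 + 9*b = 3 + 9*(1/19) = 3 + 9/19 = 66/19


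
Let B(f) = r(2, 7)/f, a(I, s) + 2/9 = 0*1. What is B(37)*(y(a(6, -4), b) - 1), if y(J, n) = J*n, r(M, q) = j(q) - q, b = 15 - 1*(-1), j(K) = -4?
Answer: 451/333 ≈ 1.3544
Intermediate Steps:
b = 16 (b = 15 + 1 = 16)
r(M, q) = -4 - q
a(I, s) = -2/9 (a(I, s) = -2/9 + 0*1 = -2/9 + 0 = -2/9)
B(f) = -11/f (B(f) = (-4 - 1*7)/f = (-4 - 7)/f = -11/f)
B(37)*(y(a(6, -4), b) - 1) = (-11/37)*(-2/9*16 - 1) = (-11*1/37)*(-32/9 - 1) = -11/37*(-41/9) = 451/333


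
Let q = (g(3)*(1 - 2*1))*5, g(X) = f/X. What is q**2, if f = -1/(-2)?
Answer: 25/36 ≈ 0.69444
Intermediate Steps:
f = 1/2 (f = -1*(-1/2) = 1/2 ≈ 0.50000)
g(X) = 1/(2*X)
q = -5/6 (q = (((1/2)/3)*(1 - 2*1))*5 = (((1/2)*(1/3))*(1 - 2))*5 = ((1/6)*(-1))*5 = -1/6*5 = -5/6 ≈ -0.83333)
q**2 = (-5/6)**2 = 25/36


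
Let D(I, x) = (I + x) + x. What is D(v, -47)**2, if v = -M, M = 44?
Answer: 19044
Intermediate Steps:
v = -44 (v = -1*44 = -44)
D(I, x) = I + 2*x
D(v, -47)**2 = (-44 + 2*(-47))**2 = (-44 - 94)**2 = (-138)**2 = 19044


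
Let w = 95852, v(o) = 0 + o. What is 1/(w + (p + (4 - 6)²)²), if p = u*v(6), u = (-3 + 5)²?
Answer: 1/96636 ≈ 1.0348e-5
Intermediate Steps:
v(o) = o
u = 4 (u = 2² = 4)
p = 24 (p = 4*6 = 24)
1/(w + (p + (4 - 6)²)²) = 1/(95852 + (24 + (4 - 6)²)²) = 1/(95852 + (24 + (-2)²)²) = 1/(95852 + (24 + 4)²) = 1/(95852 + 28²) = 1/(95852 + 784) = 1/96636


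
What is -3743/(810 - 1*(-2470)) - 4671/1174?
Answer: -9857581/1925360 ≈ -5.1199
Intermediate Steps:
-3743/(810 - 1*(-2470)) - 4671/1174 = -3743/(810 + 2470) - 4671*1/1174 = -3743/3280 - 4671/1174 = -9857581/1925360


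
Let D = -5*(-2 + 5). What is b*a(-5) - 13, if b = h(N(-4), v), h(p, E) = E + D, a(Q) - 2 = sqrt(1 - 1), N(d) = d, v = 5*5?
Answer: 7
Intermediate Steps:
v = 25
D = -15 (D = -5*3 = -15)
a(Q) = 2 (a(Q) = 2 + sqrt(1 - 1) = 2 + sqrt(0) = 2 + 0 = 2)
h(p, E) = -15 + E (h(p, E) = E - 15 = -15 + E)
b = 10 (b = -15 + 25 = 10)
b*a(-5) - 13 = 10*2 - 13 = 20 - 13 = 7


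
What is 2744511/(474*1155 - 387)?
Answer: 914837/182361 ≈ 5.0166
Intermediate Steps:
2744511/(474*1155 - 387) = 2744511/(547470 - 387) = 2744511/547083 = 2744511*(1/547083) = 914837/182361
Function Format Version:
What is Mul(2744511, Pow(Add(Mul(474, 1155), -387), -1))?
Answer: Rational(914837, 182361) ≈ 5.0166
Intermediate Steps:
Mul(2744511, Pow(Add(Mul(474, 1155), -387), -1)) = Mul(2744511, Pow(Add(547470, -387), -1)) = Mul(2744511, Pow(547083, -1)) = Mul(2744511, Rational(1, 547083)) = Rational(914837, 182361)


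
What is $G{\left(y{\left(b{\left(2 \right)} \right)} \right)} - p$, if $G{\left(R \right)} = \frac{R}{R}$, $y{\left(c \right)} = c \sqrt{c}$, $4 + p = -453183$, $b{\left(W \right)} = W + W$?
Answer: $453188$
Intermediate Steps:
$b{\left(W \right)} = 2 W$
$p = -453187$ ($p = -4 - 453183 = -453187$)
$y{\left(c \right)} = c^{\frac{3}{2}}$
$G{\left(R \right)} = 1$
$G{\left(y{\left(b{\left(2 \right)} \right)} \right)} - p = 1 - -453187 = 1 + 453187 = 453188$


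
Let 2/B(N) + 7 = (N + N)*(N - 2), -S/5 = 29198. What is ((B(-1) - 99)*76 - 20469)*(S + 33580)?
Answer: 3163779450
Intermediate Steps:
S = -145990 (S = -5*29198 = -145990)
B(N) = 2/(-7 + 2*N*(-2 + N)) (B(N) = 2/(-7 + (N + N)*(N - 2)) = 2/(-7 + (2*N)*(-2 + N)) = 2/(-7 + 2*N*(-2 + N)))
((B(-1) - 99)*76 - 20469)*(S + 33580) = ((2/(-7 - 4*(-1) + 2*(-1)²) - 99)*76 - 20469)*(-145990 + 33580) = ((2/(-7 + 4 + 2*1) - 99)*76 - 20469)*(-112410) = ((2/(-7 + 4 + 2) - 99)*76 - 20469)*(-112410) = ((2/(-1) - 99)*76 - 20469)*(-112410) = ((2*(-1) - 99)*76 - 20469)*(-112410) = ((-2 - 99)*76 - 20469)*(-112410) = (-101*76 - 20469)*(-112410) = (-7676 - 20469)*(-112410) = -28145*(-112410) = 3163779450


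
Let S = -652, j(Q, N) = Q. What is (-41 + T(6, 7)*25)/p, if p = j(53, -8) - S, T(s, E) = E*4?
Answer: 659/705 ≈ 0.93475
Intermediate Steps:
T(s, E) = 4*E
p = 705 (p = 53 - 1*(-652) = 53 + 652 = 705)
(-41 + T(6, 7)*25)/p = (-41 + (4*7)*25)/705 = (-41 + 28*25)*(1/705) = (-41 + 700)*(1/705) = 659*(1/705) = 659/705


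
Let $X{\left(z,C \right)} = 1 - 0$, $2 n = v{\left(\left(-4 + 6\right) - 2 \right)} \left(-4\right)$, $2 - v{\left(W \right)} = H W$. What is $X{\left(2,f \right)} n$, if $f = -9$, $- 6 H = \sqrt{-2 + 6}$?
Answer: $-4$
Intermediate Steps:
$H = - \frac{1}{3}$ ($H = - \frac{\sqrt{-2 + 6}}{6} = - \frac{\sqrt{4}}{6} = \left(- \frac{1}{6}\right) 2 = - \frac{1}{3} \approx -0.33333$)
$v{\left(W \right)} = 2 + \frac{W}{3}$ ($v{\left(W \right)} = 2 - - \frac{W}{3} = 2 + \frac{W}{3}$)
$n = -4$ ($n = \frac{\left(2 + \frac{\left(-4 + 6\right) - 2}{3}\right) \left(-4\right)}{2} = \frac{\left(2 + \frac{2 - 2}{3}\right) \left(-4\right)}{2} = \frac{\left(2 + \frac{1}{3} \cdot 0\right) \left(-4\right)}{2} = \frac{\left(2 + 0\right) \left(-4\right)}{2} = \frac{2 \left(-4\right)}{2} = \frac{1}{2} \left(-8\right) = -4$)
$X{\left(z,C \right)} = 1$ ($X{\left(z,C \right)} = 1 + 0 = 1$)
$X{\left(2,f \right)} n = 1 \left(-4\right) = -4$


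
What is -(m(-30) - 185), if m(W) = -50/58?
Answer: 5390/29 ≈ 185.86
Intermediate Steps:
m(W) = -25/29 (m(W) = -50*1/58 = -25/29)
-(m(-30) - 185) = -(-25/29 - 185) = -1*(-5390/29) = 5390/29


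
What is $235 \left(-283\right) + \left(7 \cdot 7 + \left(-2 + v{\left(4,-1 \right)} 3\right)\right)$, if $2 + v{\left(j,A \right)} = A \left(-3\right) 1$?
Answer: $-66455$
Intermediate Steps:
$v{\left(j,A \right)} = -2 - 3 A$ ($v{\left(j,A \right)} = -2 + A \left(-3\right) 1 = -2 + - 3 A 1 = -2 - 3 A$)
$235 \left(-283\right) + \left(7 \cdot 7 + \left(-2 + v{\left(4,-1 \right)} 3\right)\right) = 235 \left(-283\right) + \left(7 \cdot 7 - \left(2 - \left(-2 - -3\right) 3\right)\right) = -66505 + \left(49 - \left(2 - \left(-2 + 3\right) 3\right)\right) = -66505 + \left(49 + \left(-2 + 1 \cdot 3\right)\right) = -66505 + \left(49 + \left(-2 + 3\right)\right) = -66505 + \left(49 + 1\right) = -66505 + 50 = -66455$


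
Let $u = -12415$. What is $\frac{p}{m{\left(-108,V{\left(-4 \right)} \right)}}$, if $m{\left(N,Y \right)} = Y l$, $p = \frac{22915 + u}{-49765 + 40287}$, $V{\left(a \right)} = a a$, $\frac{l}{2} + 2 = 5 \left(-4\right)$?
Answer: $\frac{375}{238304} \approx 0.0015736$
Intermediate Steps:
$l = -44$ ($l = -4 + 2 \cdot 5 \left(-4\right) = -4 + 2 \left(-20\right) = -4 - 40 = -44$)
$V{\left(a \right)} = a^{2}$
$p = - \frac{750}{677}$ ($p = \frac{22915 - 12415}{-49765 + 40287} = \frac{10500}{-9478} = 10500 \left(- \frac{1}{9478}\right) = - \frac{750}{677} \approx -1.1078$)
$m{\left(N,Y \right)} = - 44 Y$ ($m{\left(N,Y \right)} = Y \left(-44\right) = - 44 Y$)
$\frac{p}{m{\left(-108,V{\left(-4 \right)} \right)}} = - \frac{750}{677 \left(- 44 \left(-4\right)^{2}\right)} = - \frac{750}{677 \left(\left(-44\right) 16\right)} = - \frac{750}{677 \left(-704\right)} = \left(- \frac{750}{677}\right) \left(- \frac{1}{704}\right) = \frac{375}{238304}$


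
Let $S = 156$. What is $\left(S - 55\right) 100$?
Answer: $10100$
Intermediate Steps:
$\left(S - 55\right) 100 = \left(156 - 55\right) 100 = 101 \cdot 100 = 10100$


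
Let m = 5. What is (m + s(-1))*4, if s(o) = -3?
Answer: 8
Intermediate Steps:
(m + s(-1))*4 = (5 - 3)*4 = 2*4 = 8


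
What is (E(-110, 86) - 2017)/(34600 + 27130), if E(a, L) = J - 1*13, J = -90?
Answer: -212/6173 ≈ -0.034343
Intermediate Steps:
E(a, L) = -103 (E(a, L) = -90 - 1*13 = -90 - 13 = -103)
(E(-110, 86) - 2017)/(34600 + 27130) = (-103 - 2017)/(34600 + 27130) = -2120/61730 = -2120*1/61730 = -212/6173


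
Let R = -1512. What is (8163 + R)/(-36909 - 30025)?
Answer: -6651/66934 ≈ -0.099367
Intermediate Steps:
(8163 + R)/(-36909 - 30025) = (8163 - 1512)/(-36909 - 30025) = 6651/(-66934) = 6651*(-1/66934) = -6651/66934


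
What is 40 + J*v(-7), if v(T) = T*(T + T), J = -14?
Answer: -1332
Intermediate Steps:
v(T) = 2*T**2 (v(T) = T*(2*T) = 2*T**2)
40 + J*v(-7) = 40 - 28*(-7)**2 = 40 - 28*49 = 40 - 14*98 = 40 - 1372 = -1332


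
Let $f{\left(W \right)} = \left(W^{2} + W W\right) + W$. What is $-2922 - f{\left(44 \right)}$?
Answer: $-6838$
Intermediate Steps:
$f{\left(W \right)} = W + 2 W^{2}$ ($f{\left(W \right)} = \left(W^{2} + W^{2}\right) + W = 2 W^{2} + W = W + 2 W^{2}$)
$-2922 - f{\left(44 \right)} = -2922 - 44 \left(1 + 2 \cdot 44\right) = -2922 - 44 \left(1 + 88\right) = -2922 - 44 \cdot 89 = -2922 - 3916 = -6838$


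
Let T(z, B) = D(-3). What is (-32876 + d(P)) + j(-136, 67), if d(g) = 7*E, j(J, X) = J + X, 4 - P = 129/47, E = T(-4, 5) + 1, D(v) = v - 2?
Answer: -32973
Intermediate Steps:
D(v) = -2 + v
T(z, B) = -5 (T(z, B) = -2 - 3 = -5)
E = -4 (E = -5 + 1 = -4)
P = 59/47 (P = 4 - 129/47 = 59/47 ≈ 1.2553)
d(g) = -28 (d(g) = 7*(-4) = -28)
(-32876 + d(P)) + j(-136, 67) = (-32876 - 28) + (-136 + 67) = -32904 - 69 = -32973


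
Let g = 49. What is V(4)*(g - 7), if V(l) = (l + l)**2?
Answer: 2688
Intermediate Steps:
V(l) = 4*l**2 (V(l) = (2*l)**2 = 4*l**2)
V(4)*(g - 7) = (4*4**2)*(49 - 7) = (4*16)*42 = 64*42 = 2688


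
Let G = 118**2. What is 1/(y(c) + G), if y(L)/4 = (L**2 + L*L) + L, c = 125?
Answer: 1/139424 ≈ 7.1724e-6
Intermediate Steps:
G = 13924
y(L) = 4*L + 8*L**2 (y(L) = 4*((L**2 + L*L) + L) = 4*((L**2 + L**2) + L) = 4*(2*L**2 + L) = 4*(L + 2*L**2) = 4*L + 8*L**2)
1/(y(c) + G) = 1/(4*125*(1 + 2*125) + 13924) = 1/(4*125*(1 + 250) + 13924) = 1/(4*125*251 + 13924) = 1/(125500 + 13924) = 1/139424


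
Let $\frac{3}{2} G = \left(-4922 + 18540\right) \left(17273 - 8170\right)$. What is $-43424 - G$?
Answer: $- \frac{248059580}{3} \approx -8.2686 \cdot 10^{7}$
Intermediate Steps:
$G = \frac{247929308}{3}$ ($G = \frac{2 \left(-4922 + 18540\right) \left(17273 - 8170\right)}{3} = \frac{2 \cdot 13618 \cdot 9103}{3} = \frac{2}{3} \cdot 123964654 = \frac{247929308}{3} \approx 8.2643 \cdot 10^{7}$)
$-43424 - G = -43424 - \frac{247929308}{3} = - \frac{248059580}{3}$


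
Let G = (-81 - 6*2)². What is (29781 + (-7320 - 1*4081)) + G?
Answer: 27029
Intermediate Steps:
G = 8649 (G = (-81 - 12)² = (-93)² = 8649)
(29781 + (-7320 - 1*4081)) + G = (29781 + (-7320 - 1*4081)) + 8649 = (29781 + (-7320 - 4081)) + 8649 = (29781 - 11401) + 8649 = 18380 + 8649 = 27029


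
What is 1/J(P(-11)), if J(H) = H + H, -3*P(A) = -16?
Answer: 3/32 ≈ 0.093750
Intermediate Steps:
P(A) = 16/3 (P(A) = -1/3*(-16) = 16/3)
J(H) = 2*H
1/J(P(-11)) = 1/(2*(16/3)) = 1/(32/3) = 3/32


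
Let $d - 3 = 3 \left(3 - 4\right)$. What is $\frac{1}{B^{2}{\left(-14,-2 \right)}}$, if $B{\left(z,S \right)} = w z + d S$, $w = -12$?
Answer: $\frac{1}{28224} \approx 3.5431 \cdot 10^{-5}$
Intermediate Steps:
$d = 0$ ($d = 3 + 3 \left(3 - 4\right) = 3 + 3 \left(-1\right) = 3 - 3 = 0$)
$B{\left(z,S \right)} = - 12 z$ ($B{\left(z,S \right)} = - 12 z + 0 S = - 12 z + 0 = - 12 z$)
$\frac{1}{B^{2}{\left(-14,-2 \right)}} = \frac{1}{\left(\left(-12\right) \left(-14\right)\right)^{2}} = \frac{1}{168^{2}} = \frac{1}{28224}$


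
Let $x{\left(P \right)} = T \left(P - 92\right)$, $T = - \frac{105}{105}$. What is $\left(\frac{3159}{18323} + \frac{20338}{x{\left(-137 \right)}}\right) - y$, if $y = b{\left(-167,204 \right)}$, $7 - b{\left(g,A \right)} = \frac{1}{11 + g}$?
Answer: $\frac{53660555329}{654570852} \approx 81.978$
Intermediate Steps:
$T = -1$ ($T = \left(-105\right) \frac{1}{105} = -1$)
$b{\left(g,A \right)} = 7 - \frac{1}{11 + g}$
$x{\left(P \right)} = 92 - P$ ($x{\left(P \right)} = - (P - 92) = - (-92 + P) = 92 - P$)
$y = \frac{1093}{156}$ ($y = \frac{76 + 7 \left(-167\right)}{11 - 167} = \frac{76 - 1169}{-156} = \left(- \frac{1}{156}\right) \left(-1093\right) = \frac{1093}{156} \approx 7.0064$)
$\left(\frac{3159}{18323} + \frac{20338}{x{\left(-137 \right)}}\right) - y = \left(\frac{3159}{18323} + \frac{20338}{92 - -137}\right) - \frac{1093}{156} = \left(3159 \cdot \frac{1}{18323} + \frac{20338}{92 + 137}\right) - \frac{1093}{156} = \left(\frac{3159}{18323} + \frac{20338}{229}\right) - \frac{1093}{156} = \frac{373376585}{4195967} - \frac{1093}{156} = \frac{53660555329}{654570852}$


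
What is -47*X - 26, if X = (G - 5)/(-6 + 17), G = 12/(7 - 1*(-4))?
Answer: -1125/121 ≈ -9.2975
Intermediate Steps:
G = 12/11 (G = 12/(7 + 4) = 12/11 ≈ 1.0909)
X = -43/121 (X = (12/11 - 5)/(-6 + 17) = -43/11/11 = -43/11*1/11 = -43/121 ≈ -0.35537)
-47*X - 26 = -47*(-43/121) - 26 = 2021/121 - 26 = -1125/121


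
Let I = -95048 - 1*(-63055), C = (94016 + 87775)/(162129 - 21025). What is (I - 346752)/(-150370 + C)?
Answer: 53442434480/21217626689 ≈ 2.5188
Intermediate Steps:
C = 181791/141104 ≈ 1.2883
I = -31993 (I = -95048 + 63055 = -31993)
(I - 346752)/(-150370 + C) = (-31993 - 346752)/(-150370 + 181791/141104) = -378745/(-21217626689/141104) = -378745*(-141104/21217626689) = 53442434480/21217626689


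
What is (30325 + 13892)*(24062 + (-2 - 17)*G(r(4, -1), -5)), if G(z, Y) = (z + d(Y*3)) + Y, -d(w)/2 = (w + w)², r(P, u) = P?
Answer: 2577010977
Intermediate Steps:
d(w) = -8*w² (d(w) = -2*(w + w)² = -2*4*w² = -8*w²)
G(z, Y) = Y + z - 72*Y² (G(z, Y) = (z - 8*9*Y²) + Y = (z - 72*Y²) + Y = Y + z - 72*Y²)
(30325 + 13892)*(24062 + (-2 - 17)*G(r(4, -1), -5)) = (30325 + 13892)*(24062 + (-2 - 17)*(-5 + 4 - 72*(-5)²)) = 44217*(24062 - 19*(-5 + 4 - 72*25)) = 44217*(24062 - 19*(-5 + 4 - 1800)) = 44217*(24062 - 19*(-1801)) = 44217*(24062 + 34219) = 44217*58281 = 2577010977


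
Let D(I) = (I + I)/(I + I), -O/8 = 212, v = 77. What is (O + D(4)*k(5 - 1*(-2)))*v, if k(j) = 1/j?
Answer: -130581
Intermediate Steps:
O = -1696 (O = -8*212 = -1696)
D(I) = 1 (D(I) = (2*I)/((2*I)) = (2*I)*(1/(2*I)) = 1)
(O + D(4)*k(5 - 1*(-2)))*v = (-1696 + 1/(5 - 1*(-2)))*77 = (-1696 + 1/(5 + 2))*77 = (-1696 + 1/7)*77 = (-1696 + 1*(⅐))*77 = (-1696 + ⅐)*77 = -11871/7*77 = -130581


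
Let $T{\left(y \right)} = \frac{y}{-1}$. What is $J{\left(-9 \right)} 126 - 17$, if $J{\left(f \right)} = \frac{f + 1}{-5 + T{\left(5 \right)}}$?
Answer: $\frac{419}{5} \approx 83.8$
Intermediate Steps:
$T{\left(y \right)} = - y$ ($T{\left(y \right)} = y \left(-1\right) = - y$)
$J{\left(f \right)} = - \frac{1}{10} - \frac{f}{10}$ ($J{\left(f \right)} = \frac{f + 1}{-5 - 5} = \frac{1 + f}{-5 - 5} = \frac{1 + f}{-10} = \left(1 + f\right) \left(- \frac{1}{10}\right) = - \frac{1}{10} - \frac{f}{10}$)
$J{\left(-9 \right)} 126 - 17 = \left(- \frac{1}{10} - - \frac{9}{10}\right) 126 - 17 = \left(- \frac{1}{10} + \frac{9}{10}\right) 126 - 17 = \frac{4}{5} \cdot 126 - 17 = \frac{504}{5} - 17 = \frac{419}{5}$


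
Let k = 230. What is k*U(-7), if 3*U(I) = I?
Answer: -1610/3 ≈ -536.67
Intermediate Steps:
U(I) = I/3
k*U(-7) = 230*((⅓)*(-7)) = 230*(-7/3) = -1610/3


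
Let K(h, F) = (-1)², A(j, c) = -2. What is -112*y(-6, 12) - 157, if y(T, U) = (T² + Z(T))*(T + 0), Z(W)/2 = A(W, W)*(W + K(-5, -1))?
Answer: 37475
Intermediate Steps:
K(h, F) = 1
Z(W) = -4 - 4*W (Z(W) = 2*(-2*(W + 1)) = 2*(-2*(1 + W)) = 2*(-2 - 2*W) = -4 - 4*W)
y(T, U) = T*(-4 + T² - 4*T) (y(T, U) = (T² + (-4 - 4*T))*(T + 0) = (-4 + T² - 4*T)*T = T*(-4 + T² - 4*T))
-112*y(-6, 12) - 157 = -(-672)*(-4 + (-6)² - 4*(-6)) - 157 = -(-672)*(-4 + 36 + 24) - 157 = -(-672)*56 - 157 = -112*(-336) - 157 = 37632 - 157 = 37475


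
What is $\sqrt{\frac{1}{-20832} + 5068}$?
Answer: $\frac{5 \sqrt{5498428026}}{5208} \approx 71.19$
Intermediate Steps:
$\sqrt{\frac{1}{-20832} + 5068} = \sqrt{- \frac{1}{20832} + 5068} = \sqrt{\frac{105576575}{20832}} = \frac{5 \sqrt{5498428026}}{5208}$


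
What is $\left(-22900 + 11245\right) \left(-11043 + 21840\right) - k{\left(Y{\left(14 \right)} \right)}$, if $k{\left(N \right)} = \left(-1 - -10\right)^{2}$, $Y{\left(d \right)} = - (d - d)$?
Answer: $-125839116$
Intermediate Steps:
$Y{\left(d \right)} = 0$ ($Y{\left(d \right)} = \left(-1\right) 0 = 0$)
$k{\left(N \right)} = 81$ ($k{\left(N \right)} = \left(-1 + 10\right)^{2} = 9^{2} = 81$)
$\left(-22900 + 11245\right) \left(-11043 + 21840\right) - k{\left(Y{\left(14 \right)} \right)} = \left(-22900 + 11245\right) \left(-11043 + 21840\right) - 81 = \left(-11655\right) 10797 - 81 = -125839035 - 81 = -125839116$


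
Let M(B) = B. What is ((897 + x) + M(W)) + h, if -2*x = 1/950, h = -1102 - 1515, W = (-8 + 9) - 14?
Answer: -3292701/1900 ≈ -1733.0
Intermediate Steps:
W = -13 (W = 1 - 14 = -13)
h = -2617
x = -1/1900 (x = -1/2/950 = -1/2*1/950 = -1/1900 ≈ -0.00052632)
((897 + x) + M(W)) + h = ((897 - 1/1900) - 13) - 2617 = (1704299/1900 - 13) - 2617 = 1679599/1900 - 2617 = -3292701/1900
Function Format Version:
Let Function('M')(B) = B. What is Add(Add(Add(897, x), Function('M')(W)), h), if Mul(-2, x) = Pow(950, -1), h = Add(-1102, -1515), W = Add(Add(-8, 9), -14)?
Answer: Rational(-3292701, 1900) ≈ -1733.0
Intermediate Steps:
W = -13 (W = Add(1, -14) = -13)
h = -2617
x = Rational(-1, 1900) (x = Mul(Rational(-1, 2), Pow(950, -1)) = Mul(Rational(-1, 2), Rational(1, 950)) = Rational(-1, 1900) ≈ -0.00052632)
Add(Add(Add(897, x), Function('M')(W)), h) = Add(Add(Add(897, Rational(-1, 1900)), -13), -2617) = Add(Add(Rational(1704299, 1900), -13), -2617) = Add(Rational(1679599, 1900), -2617) = Rational(-3292701, 1900)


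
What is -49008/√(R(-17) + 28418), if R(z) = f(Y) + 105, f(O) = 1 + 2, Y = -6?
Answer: -24504*√28526/14263 ≈ -290.17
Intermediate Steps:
f(O) = 3
R(z) = 108 (R(z) = 3 + 105 = 108)
-49008/√(R(-17) + 28418) = -49008/√(108 + 28418) = -49008*√28526/28526 = -24504*√28526/14263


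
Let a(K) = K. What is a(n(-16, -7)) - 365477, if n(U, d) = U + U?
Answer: -365509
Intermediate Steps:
n(U, d) = 2*U
a(n(-16, -7)) - 365477 = 2*(-16) - 365477 = -32 - 365477 = -365509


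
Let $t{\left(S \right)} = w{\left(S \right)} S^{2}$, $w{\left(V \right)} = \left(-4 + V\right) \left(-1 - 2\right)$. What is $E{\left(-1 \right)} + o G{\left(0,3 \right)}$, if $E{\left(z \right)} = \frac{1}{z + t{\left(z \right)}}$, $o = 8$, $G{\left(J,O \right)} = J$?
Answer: $\frac{1}{14} \approx 0.071429$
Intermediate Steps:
$w{\left(V \right)} = 12 - 3 V$ ($w{\left(V \right)} = \left(-4 + V\right) \left(-3\right) = 12 - 3 V$)
$t{\left(S \right)} = S^{2} \left(12 - 3 S\right)$ ($t{\left(S \right)} = \left(12 - 3 S\right) S^{2} = S^{2} \left(12 - 3 S\right)$)
$E{\left(z \right)} = \frac{1}{z + 3 z^{2} \left(4 - z\right)}$
$E{\left(-1 \right)} + o G{\left(0,3 \right)} = - \frac{1}{\left(-1\right) \left(-1 + 3 \left(-1\right) \left(-4 - 1\right)\right)} + 8 \cdot 0 = \left(-1\right) \left(-1\right) \frac{1}{-1 + 3 \left(-1\right) \left(-5\right)} + 0 = \left(-1\right) \left(-1\right) \frac{1}{-1 + 15} + 0 = \left(-1\right) \left(-1\right) \frac{1}{14} + 0 = \frac{1}{14} + 0 = \frac{1}{14}$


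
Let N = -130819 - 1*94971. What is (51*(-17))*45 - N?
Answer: 186775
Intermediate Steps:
N = -225790 (N = -130819 - 94971 = -225790)
(51*(-17))*45 - N = (51*(-17))*45 - 1*(-225790) = -867*45 + 225790 = -39015 + 225790 = 186775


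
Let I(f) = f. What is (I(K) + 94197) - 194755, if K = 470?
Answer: -100088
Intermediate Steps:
(I(K) + 94197) - 194755 = (470 + 94197) - 194755 = 94667 - 194755 = -100088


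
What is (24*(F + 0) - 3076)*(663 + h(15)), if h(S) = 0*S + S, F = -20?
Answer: -2410968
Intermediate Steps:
h(S) = S (h(S) = 0 + S = S)
(24*(F + 0) - 3076)*(663 + h(15)) = (24*(-20 + 0) - 3076)*(663 + 15) = (24*(-20) - 3076)*678 = (-480 - 3076)*678 = -3556*678 = -2410968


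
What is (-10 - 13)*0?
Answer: 0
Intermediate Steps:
(-10 - 13)*0 = -23*0 = 0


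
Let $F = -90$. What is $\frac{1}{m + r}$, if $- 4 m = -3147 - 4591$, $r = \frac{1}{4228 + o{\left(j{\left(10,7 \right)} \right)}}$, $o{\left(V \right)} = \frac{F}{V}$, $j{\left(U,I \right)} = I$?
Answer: $\frac{14753}{28539682} \approx 0.00051693$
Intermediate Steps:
$o{\left(V \right)} = - \frac{90}{V}$
$r = \frac{7}{29506}$ ($r = \frac{1}{4228 - \frac{90}{7}} = \frac{1}{\frac{29506}{7}} = \frac{7}{29506} \approx 0.00023724$)
$m = \frac{3869}{2}$ ($m = - \frac{-3147 - 4591}{4} = \left(- \frac{1}{4}\right) \left(-7738\right) = \frac{3869}{2} \approx 1934.5$)
$\frac{1}{m + r} = \frac{1}{\frac{3869}{2} + \frac{7}{29506}} = \frac{1}{\frac{28539682}{14753}} = \frac{14753}{28539682}$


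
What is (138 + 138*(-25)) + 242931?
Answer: 239619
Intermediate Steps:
(138 + 138*(-25)) + 242931 = (138 - 3450) + 242931 = -3312 + 242931 = 239619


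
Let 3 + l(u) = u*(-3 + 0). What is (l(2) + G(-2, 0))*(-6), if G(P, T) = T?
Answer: 54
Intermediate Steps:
l(u) = -3 - 3*u (l(u) = -3 + u*(-3 + 0) = -3 + u*(-3) = -3 - 3*u)
(l(2) + G(-2, 0))*(-6) = ((-3 - 3*2) + 0)*(-6) = ((-3 - 6) + 0)*(-6) = (-9 + 0)*(-6) = -9*(-6) = 54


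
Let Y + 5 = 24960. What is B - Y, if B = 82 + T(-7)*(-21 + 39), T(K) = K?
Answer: -24999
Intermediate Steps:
Y = 24955 (Y = -5 + 24960 = 24955)
B = -44 (B = 82 - 7*(-21 + 39) = 82 - 7*18 = 82 - 126 = -44)
B - Y = -44 - 1*24955 = -44 - 24955 = -24999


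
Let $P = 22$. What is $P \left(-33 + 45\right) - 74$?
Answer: $190$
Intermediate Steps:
$P \left(-33 + 45\right) - 74 = 22 \left(-33 + 45\right) - 74 = 22 \cdot 12 - 74 = 264 - 74 = 190$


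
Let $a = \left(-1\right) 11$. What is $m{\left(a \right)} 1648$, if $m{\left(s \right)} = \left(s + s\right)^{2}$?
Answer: $797632$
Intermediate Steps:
$a = -11$
$m{\left(s \right)} = 4 s^{2}$ ($m{\left(s \right)} = \left(2 s\right)^{2} = 4 s^{2}$)
$m{\left(a \right)} 1648 = 4 \left(-11\right)^{2} \cdot 1648 = 4 \cdot 121 \cdot 1648 = 484 \cdot 1648 = 797632$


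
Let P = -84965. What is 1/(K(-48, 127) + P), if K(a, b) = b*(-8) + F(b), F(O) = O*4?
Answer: -1/85473 ≈ -1.1700e-5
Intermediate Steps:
F(O) = 4*O
K(a, b) = -4*b (K(a, b) = b*(-8) + 4*b = -8*b + 4*b = -4*b)
1/(K(-48, 127) + P) = 1/(-4*127 - 84965) = 1/(-508 - 84965) = 1/(-85473) = -1/85473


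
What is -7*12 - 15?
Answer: -99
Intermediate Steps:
-7*12 - 15 = -84 - 15 = -99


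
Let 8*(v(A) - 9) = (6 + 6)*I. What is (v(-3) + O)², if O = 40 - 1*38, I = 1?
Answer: 625/4 ≈ 156.25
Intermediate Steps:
O = 2 (O = 40 - 38 = 2)
v(A) = 21/2 (v(A) = 9 + ((6 + 6)*1)/8 = 9 + (12*1)/8 = 9 + (⅛)*12 = 9 + 3/2 = 21/2)
(v(-3) + O)² = (21/2 + 2)² = (25/2)² = 625/4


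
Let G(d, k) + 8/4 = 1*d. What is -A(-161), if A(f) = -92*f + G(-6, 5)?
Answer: -14804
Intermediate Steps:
G(d, k) = -2 + d (G(d, k) = -2 + 1*d = -2 + d)
A(f) = -8 - 92*f (A(f) = -92*f + (-2 - 6) = -92*f - 8 = -8 - 92*f)
-A(-161) = -(-8 - 92*(-161)) = -(-8 + 14812) = -1*14804 = -14804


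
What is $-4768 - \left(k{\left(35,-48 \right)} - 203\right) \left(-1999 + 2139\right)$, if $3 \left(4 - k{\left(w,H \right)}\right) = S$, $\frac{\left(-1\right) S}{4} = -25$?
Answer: $\frac{83276}{3} \approx 27759.0$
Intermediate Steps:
$S = 100$ ($S = \left(-4\right) \left(-25\right) = 100$)
$k{\left(w,H \right)} = - \frac{88}{3}$ ($k{\left(w,H \right)} = 4 - \frac{100}{3} = - \frac{88}{3}$)
$-4768 - \left(k{\left(35,-48 \right)} - 203\right) \left(-1999 + 2139\right) = -4768 - \left(- \frac{88}{3} - 203\right) \left(-1999 + 2139\right) = -4768 - \left(- \frac{697}{3}\right) 140 = -4768 - - \frac{97580}{3} = -4768 + \frac{97580}{3} = \frac{83276}{3}$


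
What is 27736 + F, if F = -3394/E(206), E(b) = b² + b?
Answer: 591357559/21321 ≈ 27736.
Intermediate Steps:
E(b) = b + b²
F = -1697/21321 (F = -3394*1/(206*(1 + 206)) = -3394/(206*207) = -3394/42642 = -3394*1/42642 = -1697/21321 ≈ -0.079593)
27736 + F = 27736 - 1697/21321 = 591357559/21321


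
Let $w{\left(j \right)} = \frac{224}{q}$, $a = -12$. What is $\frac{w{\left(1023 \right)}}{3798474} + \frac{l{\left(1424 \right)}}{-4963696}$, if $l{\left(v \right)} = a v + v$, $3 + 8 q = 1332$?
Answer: $\frac{2471358134543}{783049715489763} \approx 0.0031561$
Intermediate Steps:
$q = \frac{1329}{8}$ ($q = - \frac{3}{8} + \frac{1}{8} \cdot 1332 = - \frac{3}{8} + \frac{333}{2} = \frac{1329}{8} \approx 166.13$)
$l{\left(v \right)} = - 11 v$ ($l{\left(v \right)} = - 12 v + v = - 11 v$)
$w{\left(j \right)} = \frac{1792}{1329}$ ($w{\left(j \right)} = \frac{224}{\frac{1329}{8}} = 224 \cdot \frac{8}{1329} = \frac{1792}{1329}$)
$\frac{w{\left(1023 \right)}}{3798474} + \frac{l{\left(1424 \right)}}{-4963696} = \frac{1792}{1329 \cdot 3798474} + \frac{\left(-11\right) 1424}{-4963696} = \frac{1792}{1329} \cdot \frac{1}{3798474} - - \frac{979}{310231} = \frac{896}{2524085973} + \frac{979}{310231} = \frac{2471358134543}{783049715489763}$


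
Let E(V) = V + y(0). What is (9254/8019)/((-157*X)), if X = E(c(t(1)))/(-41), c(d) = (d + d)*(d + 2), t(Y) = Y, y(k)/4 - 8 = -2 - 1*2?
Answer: 189707/13848813 ≈ 0.013698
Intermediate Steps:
y(k) = 16 (y(k) = 32 + 4*(-2 - 1*2) = 32 + 4*(-2 - 2) = 32 + 4*(-4) = 32 - 16 = 16)
c(d) = 2*d*(2 + d) (c(d) = (2*d)*(2 + d) = 2*d*(2 + d))
E(V) = 16 + V (E(V) = V + 16 = 16 + V)
X = -22/41 (X = (16 + 2*1*(2 + 1))/(-41) = (16 + 2*1*3)*(-1/41) = (16 + 6)*(-1/41) = 22*(-1/41) = -22/41 ≈ -0.53658)
(9254/8019)/((-157*X)) = (9254/8019)/((-157*(-22/41))) = (9254*(1/8019))/(3454/41) = (9254/8019)*(41/3454) = 189707/13848813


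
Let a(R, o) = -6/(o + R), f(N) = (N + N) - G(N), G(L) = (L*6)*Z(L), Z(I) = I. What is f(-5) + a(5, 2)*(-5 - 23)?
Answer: -136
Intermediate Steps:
G(L) = 6*L**2 (G(L) = (L*6)*L = (6*L)*L = 6*L**2)
f(N) = -6*N**2 + 2*N (f(N) = (N + N) - 6*N**2 = 2*N - 6*N**2 = -6*N**2 + 2*N)
a(R, o) = -6/(R + o)
f(-5) + a(5, 2)*(-5 - 23) = 2*(-5)*(1 - 3*(-5)) + (-6/(5 + 2))*(-5 - 23) = 2*(-5)*(1 + 15) - 6/7*(-28) = 2*(-5)*16 - 6*1/7*(-28) = -160 - 6/7*(-28) = -160 + 24 = -136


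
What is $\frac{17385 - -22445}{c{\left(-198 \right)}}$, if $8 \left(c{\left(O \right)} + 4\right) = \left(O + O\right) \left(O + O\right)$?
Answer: $\frac{19915}{9799} \approx 2.0323$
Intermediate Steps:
$c{\left(O \right)} = -4 + \frac{O^{2}}{2}$ ($c{\left(O \right)} = -4 + \frac{\left(O + O\right) \left(O + O\right)}{8} = -4 + \frac{2 O 2 O}{8} = -4 + \frac{4 O^{2}}{8} = -4 + \frac{O^{2}}{2}$)
$\frac{17385 - -22445}{c{\left(-198 \right)}} = \frac{17385 - -22445}{-4 + \frac{\left(-198\right)^{2}}{2}} = \frac{17385 + 22445}{-4 + \frac{1}{2} \cdot 39204} = \frac{39830}{-4 + 19602} = \frac{39830}{19598} = 39830 \cdot \frac{1}{19598} = \frac{19915}{9799}$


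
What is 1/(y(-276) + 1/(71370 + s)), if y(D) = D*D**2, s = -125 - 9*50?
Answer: -70795/1488434857919 ≈ -4.7563e-8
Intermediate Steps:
s = -575 (s = -125 - 450 = -575)
y(D) = D**3
1/(y(-276) + 1/(71370 + s)) = 1/((-276)**3 + 1/(71370 - 575)) = 1/(-21024576 + 1/70795) = 1/(-1488434857919/70795) = -70795/1488434857919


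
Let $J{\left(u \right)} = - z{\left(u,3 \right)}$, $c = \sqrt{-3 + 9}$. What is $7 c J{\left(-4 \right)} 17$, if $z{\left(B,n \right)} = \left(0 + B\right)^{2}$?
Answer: $- 1904 \sqrt{6} \approx -4663.8$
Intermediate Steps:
$z{\left(B,n \right)} = B^{2}$
$c = \sqrt{6} \approx 2.4495$
$J{\left(u \right)} = - u^{2}$
$7 c J{\left(-4 \right)} 17 = 7 \sqrt{6} \left(- \left(-4\right)^{2}\right) 17 = 7 \sqrt{6} \left(\left(-1\right) 16\right) 17 = 7 \sqrt{6} \left(-16\right) 17 = 7 - 16 \sqrt{6} \cdot 17 = 7 \left(- 272 \sqrt{6}\right) = - 1904 \sqrt{6}$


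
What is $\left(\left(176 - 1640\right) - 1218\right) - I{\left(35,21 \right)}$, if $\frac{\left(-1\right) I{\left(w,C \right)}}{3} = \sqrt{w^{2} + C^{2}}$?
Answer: $-2682 + 21 \sqrt{34} \approx -2559.6$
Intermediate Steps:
$I{\left(w,C \right)} = - 3 \sqrt{C^{2} + w^{2}}$ ($I{\left(w,C \right)} = - 3 \sqrt{w^{2} + C^{2}} = - 3 \sqrt{C^{2} + w^{2}}$)
$\left(\left(176 - 1640\right) - 1218\right) - I{\left(35,21 \right)} = \left(\left(176 - 1640\right) - 1218\right) - - 3 \sqrt{21^{2} + 35^{2}} = \left(-1464 - 1218\right) - - 3 \sqrt{441 + 1225} = -2682 - - 3 \sqrt{1666} = -2682 - - 3 \cdot 7 \sqrt{34} = -2682 - - 21 \sqrt{34} = -2682 + 21 \sqrt{34}$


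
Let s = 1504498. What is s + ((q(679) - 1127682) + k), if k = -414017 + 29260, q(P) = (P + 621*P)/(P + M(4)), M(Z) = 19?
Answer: -2560240/349 ≈ -7335.9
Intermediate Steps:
q(P) = 622*P/(19 + P) (q(P) = (P + 621*P)/(P + 19) = (622*P)/(19 + P) = 622*P/(19 + P))
k = -384757
s + ((q(679) - 1127682) + k) = 1504498 + ((622*679/(19 + 679) - 1127682) - 384757) = 1504498 + ((622*679/698 - 1127682) - 384757) = 1504498 + ((622*679*(1/698) - 1127682) - 384757) = 1504498 + ((211169/349 - 1127682) - 384757) = 1504498 + (-393349849/349 - 384757) = 1504498 - 527630042/349 = -2560240/349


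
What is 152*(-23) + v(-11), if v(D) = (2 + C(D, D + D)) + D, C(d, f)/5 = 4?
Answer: -3485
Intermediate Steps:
C(d, f) = 20 (C(d, f) = 5*4 = 20)
v(D) = 22 + D (v(D) = (2 + 20) + D = 22 + D)
152*(-23) + v(-11) = 152*(-23) + (22 - 11) = -3496 + 11 = -3485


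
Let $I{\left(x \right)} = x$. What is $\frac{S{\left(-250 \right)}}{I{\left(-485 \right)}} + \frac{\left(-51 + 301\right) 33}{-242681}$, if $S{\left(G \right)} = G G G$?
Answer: $\frac{758377324750}{23540057} \approx 32216.0$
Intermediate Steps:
$S{\left(G \right)} = G^{3}$ ($S{\left(G \right)} = G^{2} G = G^{3}$)
$\frac{S{\left(-250 \right)}}{I{\left(-485 \right)}} + \frac{\left(-51 + 301\right) 33}{-242681} = \frac{\left(-250\right)^{3}}{-485} + \frac{\left(-51 + 301\right) 33}{-242681} = \left(-15625000\right) \left(- \frac{1}{485}\right) + 250 \cdot 33 \left(- \frac{1}{242681}\right) = \frac{3125000}{97} + 8250 \left(- \frac{1}{242681}\right) = \frac{3125000}{97} - \frac{8250}{242681} = \frac{758377324750}{23540057}$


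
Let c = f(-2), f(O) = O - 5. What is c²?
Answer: 49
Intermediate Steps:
f(O) = -5 + O
c = -7 (c = -5 - 2 = -7)
c² = (-7)² = 49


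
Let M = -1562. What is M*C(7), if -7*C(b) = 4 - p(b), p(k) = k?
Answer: -4686/7 ≈ -669.43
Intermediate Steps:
C(b) = -4/7 + b/7 (C(b) = -(4 - b)/7 = -4/7 + b/7)
M*C(7) = -1562*(-4/7 + (⅐)*7) = -1562*(-4/7 + 1) = -1562*3/7 = -4686/7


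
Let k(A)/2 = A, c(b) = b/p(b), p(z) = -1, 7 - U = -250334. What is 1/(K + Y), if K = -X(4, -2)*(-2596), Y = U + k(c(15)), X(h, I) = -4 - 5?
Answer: 1/226947 ≈ 4.4063e-6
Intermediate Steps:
U = 250341 (U = 7 - 1*(-250334) = 7 + 250334 = 250341)
c(b) = -b (c(b) = b/(-1) = b*(-1) = -b)
k(A) = 2*A
X(h, I) = -9
Y = 250311 (Y = 250341 + 2*(-1*15) = 250341 + 2*(-15) = 250341 - 30 = 250311)
K = -23364 (K = -(-9)*(-2596) = -1*23364 = -23364)
1/(K + Y) = 1/(-23364 + 250311) = 1/226947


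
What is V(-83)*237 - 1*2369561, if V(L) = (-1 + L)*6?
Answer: -2489009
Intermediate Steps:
V(L) = -6 + 6*L
V(-83)*237 - 1*2369561 = (-6 + 6*(-83))*237 - 1*2369561 = (-6 - 498)*237 - 2369561 = -504*237 - 2369561 = -119448 - 2369561 = -2489009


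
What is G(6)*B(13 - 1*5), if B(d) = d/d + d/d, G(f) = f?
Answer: 12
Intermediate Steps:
B(d) = 2 (B(d) = 1 + 1 = 2)
G(6)*B(13 - 1*5) = 6*2 = 12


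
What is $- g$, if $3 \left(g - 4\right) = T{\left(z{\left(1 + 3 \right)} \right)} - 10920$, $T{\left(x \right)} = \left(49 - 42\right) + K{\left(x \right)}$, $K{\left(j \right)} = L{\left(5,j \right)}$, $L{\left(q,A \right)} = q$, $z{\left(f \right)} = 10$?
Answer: $3632$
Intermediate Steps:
$K{\left(j \right)} = 5$
$T{\left(x \right)} = 12$ ($T{\left(x \right)} = \left(49 - 42\right) + 5 = 7 + 5 = 12$)
$g = -3632$ ($g = 4 + \frac{12 - 10920}{3} = 4 + \frac{1}{3} \left(-10908\right) = 4 - 3636 = -3632$)
$- g = \left(-1\right) \left(-3632\right) = 3632$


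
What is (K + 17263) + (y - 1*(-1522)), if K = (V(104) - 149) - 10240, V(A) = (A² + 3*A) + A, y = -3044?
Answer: 16584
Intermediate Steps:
V(A) = A² + 4*A
K = 843 (K = (104*(4 + 104) - 149) - 10240 = (104*108 - 149) - 10240 = (11232 - 149) - 10240 = 11083 - 10240 = 843)
(K + 17263) + (y - 1*(-1522)) = (843 + 17263) + (-3044 - 1*(-1522)) = 18106 + (-3044 + 1522) = 18106 - 1522 = 16584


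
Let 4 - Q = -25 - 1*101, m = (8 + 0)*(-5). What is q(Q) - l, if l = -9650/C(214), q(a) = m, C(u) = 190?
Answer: 205/19 ≈ 10.789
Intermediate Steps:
m = -40 (m = 8*(-5) = -40)
Q = 130 (Q = 4 - (-25 - 1*101) = 4 - (-25 - 101) = 4 - 1*(-126) = 4 + 126 = 130)
q(a) = -40
l = -965/19 (l = -9650/190 = -9650*1/190 = -965/19 ≈ -50.789)
q(Q) - l = -40 - 1*(-965/19) = -40 + 965/19 = 205/19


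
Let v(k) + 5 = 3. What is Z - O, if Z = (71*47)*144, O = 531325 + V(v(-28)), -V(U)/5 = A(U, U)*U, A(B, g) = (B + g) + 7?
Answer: -50827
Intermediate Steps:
A(B, g) = 7 + B + g
v(k) = -2 (v(k) = -5 + 3 = -2)
V(U) = -5*U*(7 + 2*U) (V(U) = -5*(7 + U + U)*U = -5*(7 + 2*U)*U = -5*U*(7 + 2*U))
O = 531355 (O = 531325 - 5*(-2)*(7 + 2*(-2)) = 531325 - 5*(-2)*(7 - 4) = 531325 - 5*(-2)*3 = 531325 + 30 = 531355)
Z = 480528 (Z = 3337*144 = 480528)
Z - O = 480528 - 1*531355 = 480528 - 531355 = -50827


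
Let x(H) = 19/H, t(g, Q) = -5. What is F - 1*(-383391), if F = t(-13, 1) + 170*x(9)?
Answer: 3453704/9 ≈ 3.8375e+5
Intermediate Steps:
F = 3185/9 (F = -5 + 170*(19/9) = -5 + 3230/9 = 3185/9 ≈ 353.89)
F - 1*(-383391) = 3185/9 - 1*(-383391) = 3185/9 + 383391 = 3453704/9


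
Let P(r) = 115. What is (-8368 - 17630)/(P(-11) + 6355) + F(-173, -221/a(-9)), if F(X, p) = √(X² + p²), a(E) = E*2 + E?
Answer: -12999/3235 + √21867082/27 ≈ 169.18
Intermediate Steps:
a(E) = 3*E (a(E) = 2*E + E = 3*E)
(-8368 - 17630)/(P(-11) + 6355) + F(-173, -221/a(-9)) = (-8368 - 17630)/(115 + 6355) + √((-173)² + (-221/(3*(-9)))²) = -25998/6470 + √(29929 + (-221/(-27))²) = -25998*1/6470 + √(29929 + (-221*(-1/27))²) = -12999/3235 + √(29929 + (221/27)²) = -12999/3235 + √(29929 + 48841/729) = -12999/3235 + √(21867082/729) = -12999/3235 + √21867082/27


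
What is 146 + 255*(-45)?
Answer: -11329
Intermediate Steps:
146 + 255*(-45) = 146 - 11475 = -11329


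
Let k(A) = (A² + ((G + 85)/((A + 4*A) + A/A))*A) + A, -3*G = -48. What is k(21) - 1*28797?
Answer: -3001389/106 ≈ -28315.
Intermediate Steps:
G = 16 (G = -⅓*(-48) = 16)
k(A) = A + A² + 101*A/(1 + 5*A) (k(A) = (A² + ((16 + 85)/((A + 4*A) + A/A))*A) + A = (A² + (101/(5*A + 1))*A) + A = (A² + (101/(1 + 5*A))*A) + A = (A² + 101*A/(1 + 5*A)) + A = A + A² + 101*A/(1 + 5*A))
k(21) - 1*28797 = 21*(102 + 5*21² + 6*21)/(1 + 5*21) - 1*28797 = 21*(102 + 5*441 + 126)/(1 + 105) - 28797 = 21*(102 + 2205 + 126)/106 - 28797 = 21*(1/106)*2433 - 28797 = 51093/106 - 28797 = -3001389/106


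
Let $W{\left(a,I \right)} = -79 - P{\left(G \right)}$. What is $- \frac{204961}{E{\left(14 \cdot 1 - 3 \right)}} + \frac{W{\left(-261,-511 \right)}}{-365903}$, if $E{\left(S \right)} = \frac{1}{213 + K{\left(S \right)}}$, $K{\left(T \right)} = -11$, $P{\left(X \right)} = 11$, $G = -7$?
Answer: $- \frac{15149160646076}{365903} \approx -4.1402 \cdot 10^{7}$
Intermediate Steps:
$E{\left(S \right)} = \frac{1}{202}$ ($E{\left(S \right)} = \frac{1}{213 - 11} = \frac{1}{202}$)
$W{\left(a,I \right)} = -90$ ($W{\left(a,I \right)} = -79 - 11 = -90$)
$- \frac{204961}{E{\left(14 \cdot 1 - 3 \right)}} + \frac{W{\left(-261,-511 \right)}}{-365903} = - 204961 \frac{1}{\frac{1}{202}} - \frac{90}{-365903} = \left(-204961\right) 202 - - \frac{90}{365903} = -41402122 + \frac{90}{365903} = - \frac{15149160646076}{365903}$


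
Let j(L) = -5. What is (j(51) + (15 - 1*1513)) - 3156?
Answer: -4659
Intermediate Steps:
(j(51) + (15 - 1*1513)) - 3156 = (-5 + (15 - 1*1513)) - 3156 = (-5 + (15 - 1513)) - 3156 = (-5 - 1498) - 3156 = -1503 - 3156 = -4659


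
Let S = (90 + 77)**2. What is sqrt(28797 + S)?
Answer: sqrt(56686) ≈ 238.09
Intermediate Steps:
S = 27889 (S = 167**2 = 27889)
sqrt(28797 + S) = sqrt(28797 + 27889) = sqrt(56686)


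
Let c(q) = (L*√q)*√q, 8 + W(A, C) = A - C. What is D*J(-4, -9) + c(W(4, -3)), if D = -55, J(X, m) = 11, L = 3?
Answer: -608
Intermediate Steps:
W(A, C) = -8 + A - C (W(A, C) = -8 + (A - C) = -8 + A - C)
c(q) = 3*q (c(q) = (3*√q)*√q = 3*q)
D*J(-4, -9) + c(W(4, -3)) = -55*11 + 3*(-8 + 4 - 1*(-3)) = -605 + 3*(-8 + 4 + 3) = -605 + 3*(-1) = -605 - 3 = -608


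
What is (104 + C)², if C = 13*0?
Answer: 10816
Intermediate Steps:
C = 0
(104 + C)² = (104 + 0)² = 104² = 10816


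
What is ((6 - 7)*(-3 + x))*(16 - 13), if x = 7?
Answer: -12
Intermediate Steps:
((6 - 7)*(-3 + x))*(16 - 13) = ((6 - 7)*(-3 + 7))*(16 - 13) = -1*4*3 = -4*3 = -12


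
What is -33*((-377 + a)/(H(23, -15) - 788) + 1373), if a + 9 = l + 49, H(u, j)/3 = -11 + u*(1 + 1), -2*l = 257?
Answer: -61922817/1366 ≈ -45332.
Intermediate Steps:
l = -257/2 (l = -½*257 = -257/2 ≈ -128.50)
H(u, j) = -33 + 6*u (H(u, j) = 3*(-11 + u*(1 + 1)) = 3*(-11 + u*2) = 3*(-11 + 2*u) = -33 + 6*u)
a = -177/2 (a = -9 + (-257/2 + 49) = -9 - 159/2 = -177/2 ≈ -88.500)
-33*((-377 + a)/(H(23, -15) - 788) + 1373) = -33*((-377 - 177/2)/((-33 + 6*23) - 788) + 1373) = -33*(-931/(2*((-33 + 138) - 788)) + 1373) = -33*(-931/(2*(105 - 788)) + 1373) = -33*(-931/2/(-683) + 1373) = -33*(-931/2*(-1/683) + 1373) = -33*(931/1366 + 1373) = -33*1876449/1366 = -61922817/1366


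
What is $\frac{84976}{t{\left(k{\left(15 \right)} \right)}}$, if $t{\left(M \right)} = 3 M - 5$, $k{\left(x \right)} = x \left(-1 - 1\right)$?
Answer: $- \frac{84976}{95} \approx -894.48$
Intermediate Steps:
$k{\left(x \right)} = - 2 x$ ($k{\left(x \right)} = x \left(-2\right) = - 2 x$)
$t{\left(M \right)} = -5 + 3 M$
$\frac{84976}{t{\left(k{\left(15 \right)} \right)}} = \frac{84976}{-5 + 3 \left(\left(-2\right) 15\right)} = \frac{84976}{-5 + 3 \left(-30\right)} = \frac{84976}{-5 - 90} = \frac{84976}{-95} = 84976 \left(- \frac{1}{95}\right) = - \frac{84976}{95}$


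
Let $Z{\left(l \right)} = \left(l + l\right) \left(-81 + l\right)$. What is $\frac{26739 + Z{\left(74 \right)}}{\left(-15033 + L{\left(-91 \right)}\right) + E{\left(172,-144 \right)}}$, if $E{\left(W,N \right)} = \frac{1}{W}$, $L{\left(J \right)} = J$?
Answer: $- \frac{4420916}{2601327} \approx -1.6995$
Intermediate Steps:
$Z{\left(l \right)} = 2 l \left(-81 + l\right)$
$\frac{26739 + Z{\left(74 \right)}}{\left(-15033 + L{\left(-91 \right)}\right) + E{\left(172,-144 \right)}} = \frac{26739 + 2 \cdot 74 \left(-81 + 74\right)}{\left(-15033 - 91\right) + \frac{1}{172}} = \frac{26739 + 2 \cdot 74 \left(-7\right)}{-15124 + \frac{1}{172}} = \frac{26739 - 1036}{- \frac{2601327}{172}} = 25703 \left(- \frac{172}{2601327}\right) = - \frac{4420916}{2601327}$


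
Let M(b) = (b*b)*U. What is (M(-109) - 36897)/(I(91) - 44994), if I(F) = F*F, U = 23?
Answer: -236366/36713 ≈ -6.4382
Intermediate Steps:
I(F) = F²
M(b) = 23*b² (M(b) = (b*b)*23 = b²*23 = 23*b²)
(M(-109) - 36897)/(I(91) - 44994) = (23*(-109)² - 36897)/(91² - 44994) = (23*11881 - 36897)/(8281 - 44994) = (273263 - 36897)/(-36713) = 236366*(-1/36713) = -236366/36713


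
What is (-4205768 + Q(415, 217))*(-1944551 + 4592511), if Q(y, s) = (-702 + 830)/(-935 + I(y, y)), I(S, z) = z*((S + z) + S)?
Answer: -287182222991044416/25787 ≈ -1.1137e+13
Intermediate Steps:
I(S, z) = z*(z + 2*S)
Q(y, s) = 128/(-935 + 3*y**2) (Q(y, s) = (-702 + 830)/(-935 + y*(y + 2*y)) = 128/(-935 + y*(3*y)) = 128/(-935 + 3*y**2))
(-4205768 + Q(415, 217))*(-1944551 + 4592511) = (-4205768 + 128/(-935 + 3*415**2))*(-1944551 + 4592511) = (-4205768 + 128/(-935 + 3*172225))*2647960 = (-4205768 + 128/(-935 + 516675))*2647960 = (-4205768 + 128/515740)*2647960 = (-4205768 + 128*(1/515740))*2647960 = (-4205768 + 32/128935)*2647960 = -542270697048/128935*2647960 = -287182222991044416/25787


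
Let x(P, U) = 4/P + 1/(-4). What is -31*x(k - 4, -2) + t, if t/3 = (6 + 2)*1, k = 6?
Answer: -121/4 ≈ -30.250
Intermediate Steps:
x(P, U) = -¼ + 4/P (x(P, U) = 4/P + 1*(-¼) = 4/P - ¼ = -¼ + 4/P)
t = 24 (t = 3*((6 + 2)*1) = 3*(8*1) = 3*8 = 24)
-31*x(k - 4, -2) + t = -31*(16 - (6 - 4))/(4*(6 - 4)) + 24 = -31*(16 - 1*2)/(4*2) + 24 = -31*(16 - 2)/(4*2) + 24 = -31*14/(4*2) + 24 = -31*7/4 + 24 = -217/4 + 24 = -121/4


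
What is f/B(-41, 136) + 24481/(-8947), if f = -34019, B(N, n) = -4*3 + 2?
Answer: 304123183/89470 ≈ 3399.2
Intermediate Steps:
B(N, n) = -10 (B(N, n) = -12 + 2 = -10)
f/B(-41, 136) + 24481/(-8947) = -34019/(-10) + 24481/(-8947) = -34019*(-⅒) + 24481*(-1/8947) = 34019/10 - 24481/8947 = 304123183/89470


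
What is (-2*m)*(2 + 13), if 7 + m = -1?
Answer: 240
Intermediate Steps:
m = -8 (m = -7 - 1 = -8)
(-2*m)*(2 + 13) = (-2*(-8))*(2 + 13) = 16*15 = 240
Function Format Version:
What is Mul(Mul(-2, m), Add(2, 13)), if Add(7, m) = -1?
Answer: 240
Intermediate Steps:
m = -8 (m = Add(-7, -1) = -8)
Mul(Mul(-2, m), Add(2, 13)) = Mul(Mul(-2, -8), Add(2, 13)) = Mul(16, 15) = 240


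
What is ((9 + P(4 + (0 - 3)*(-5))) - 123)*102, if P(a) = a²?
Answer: 25194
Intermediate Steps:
((9 + P(4 + (0 - 3)*(-5))) - 123)*102 = ((9 + (4 + (0 - 3)*(-5))²) - 123)*102 = ((9 + (4 - 3*(-5))²) - 123)*102 = ((9 + (4 + 15)²) - 123)*102 = ((9 + 19²) - 123)*102 = ((9 + 361) - 123)*102 = (370 - 123)*102 = 247*102 = 25194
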